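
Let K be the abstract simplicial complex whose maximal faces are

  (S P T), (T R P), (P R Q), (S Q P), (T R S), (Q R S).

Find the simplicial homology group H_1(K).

Take the total order P < Q < R < S < T on the vertex set. Then K (dimension 2) consists of the simplices:

  0-simplices (5): P, Q, R, S, T
  1-simplices (9): PQ, PR, PS, PT, QR, QS, RS, RT, ST
  2-simplices (6): PQR, PQS, PRT, PST, QRS, RST

Hence C_0 ≅ Z^5, C_1 ≅ Z^9, C_2 ≅ Z^6.

∂_1: C_1 → C_0 maps an edge to its endpoints' difference, ∂[p,q] = q − p. For instance
  ∂QS = S − Q.
This gives a 5×9 integer matrix of rank 4; reducing to Smith normal form yields diagonal entries (1,1,1,1).

The boundary map ∂_2: C_2 → C_1 sends each 2-simplex [p,q,r] to [q,r] − [p,r] + [p,q]. For instance
  ∂PST = ST − PT + PS,
  ∂PQR = QR − PR + PQ.
The resulting 9×6 matrix has rank 5, and its Smith normal form has invariant factors (1,1,1,1,1).

Computing H_k = (kernel of ∂_k) / (image of ∂_{k+1}):

  H_1: rank ker ∂_1 − rank ∂_2 = (9 − 4) − 5 = 0, and the invariant factors of ∂_2 are all 1, so H_1 = 0.

H_1 = 0.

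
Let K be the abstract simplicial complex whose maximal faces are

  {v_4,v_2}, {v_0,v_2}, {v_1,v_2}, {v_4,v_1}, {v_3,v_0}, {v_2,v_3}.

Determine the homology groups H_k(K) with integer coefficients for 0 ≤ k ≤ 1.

H_0 = Z,  H_1 = Z^2.

We work with the vertex ordering v_0 < v_1 < v_2 < v_3 < v_4. The simplices of K, each written with vertices in increasing order, are:

  0-simplices (5): [v_0], [v_1], [v_2], [v_3], [v_4]
  1-simplices (6): [v_0,v_2], [v_0,v_3], [v_1,v_2], [v_1,v_4], [v_2,v_3], [v_2,v_4]

Hence C_0 ≅ Z^5, C_1 ≅ Z^6.

The boundary map ∂_1: C_1 → C_0 sends each edge [p,q] (with p < q) to q − p. For instance
  ∂[v_0,v_2] = [v_2] − [v_0].
The resulting 5×6 matrix has rank 4, and its Smith normal form has invariant factors (1,1,1,1).

Now H_k = ker ∂_k / im ∂_{k+1}, so:

  H_0: rank C_0 − rank ∂_1 = 5 − 4 = 1, and the invariant factors of ∂_1 are all 1, so H_0 ≅ Z.
  H_1: rank ker ∂_1 − rank ∂_2 = (6 − 4) − 0 = 2, and there is no ∂_2, so H_1 ≅ Z^2.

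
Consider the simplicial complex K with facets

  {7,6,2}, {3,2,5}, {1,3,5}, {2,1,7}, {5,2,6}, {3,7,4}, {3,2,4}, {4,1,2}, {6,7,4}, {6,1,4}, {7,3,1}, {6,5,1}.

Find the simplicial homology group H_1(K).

H_1 = Z/2Z.

Fix the vertex order 1 < 2 < 3 < 4 < 5 < 6 < 7 and write every simplex with vertices in increasing order. Then dim K = 2 and the simplices of K are:

  0-simplices (7): [1], [2], [3], [4], [5], [6], [7]
  1-simplices (18): [1,2], [1,3], [1,4], [1,5], [1,6], [1,7], [2,3], [2,4], [2,5], [2,6], [2,7], [3,4], [3,5], [3,7], [4,6], [4,7], [5,6], [6,7]
  2-simplices (12): [1,2,4], [1,2,7], [1,3,5], [1,3,7], [1,4,6], [1,5,6], [2,3,4], [2,3,5], [2,5,6], [2,6,7], [3,4,7], [4,6,7]

so the chain groups are C_0 ≅ Z^7, C_1 ≅ Z^18, C_2 ≅ Z^12.

Boundary ∂_1: C_1 → C_0 is given by ∂[p,q] = [q] − [p]. For instance
  ∂[1,7] = [7] − [1].
The resulting 7×18 matrix has rank 6, and its Smith normal form has invariant factors (1,1,1,1,1,1).

∂_2: C_2 → C_1 sends each 2-simplex [p,q,r] to [q,r] − [p,r] + [p,q]. For instance
  ∂[1,2,7] = [2,7] − [1,7] + [1,2],
  ∂[3,4,7] = [4,7] − [3,7] + [3,4].
The 18×12 boundary matrix has rank 12 and Smith normal form diag(1,1,1,1,1,1,1,1,1,1,1,2).

Reading off H_k = ker ∂_k / im ∂_{k+1}:

  H_1: rank ker ∂_1 − rank ∂_2 = (18 − 6) − 12 = 0, and ∂_2 has invariant factor 2 > 1, so H_1 = Z/2Z.

(K is a triangulation of the real projective plane RP^2.)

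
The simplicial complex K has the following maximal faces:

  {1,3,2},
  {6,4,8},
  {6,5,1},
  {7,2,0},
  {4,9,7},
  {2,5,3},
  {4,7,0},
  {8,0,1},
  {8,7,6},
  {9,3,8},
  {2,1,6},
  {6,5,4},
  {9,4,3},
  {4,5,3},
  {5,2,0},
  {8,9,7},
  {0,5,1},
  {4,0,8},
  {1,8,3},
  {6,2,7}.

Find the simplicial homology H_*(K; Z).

H_0 ≅ Z,  H_1 ≅ Z ⊕ Z/2Z,  H_2 = 0.

K has 10 vertices, 30 edges, 20 triangles.
rank ∂_0 = 0, rank ∂_1 = 9 ⇒ b_0 = 10 − 0 − 9 = 1; all invariant factors of ∂_1 are 1 so no torsion. So H_0 ≅ Z.
rank ∂_1 = 9, rank ∂_2 = 20 ⇒ b_1 = 30 − 9 − 20 = 1; ∂_2 has invariant factor(s) [2] giving torsion. So H_1 ≅ Z ⊕ Z/2Z.
rank ∂_2 = 20, rank ∂_3 = 0 ⇒ b_2 = 20 − 20 − 0 = 0. So H_2 ≅ 0.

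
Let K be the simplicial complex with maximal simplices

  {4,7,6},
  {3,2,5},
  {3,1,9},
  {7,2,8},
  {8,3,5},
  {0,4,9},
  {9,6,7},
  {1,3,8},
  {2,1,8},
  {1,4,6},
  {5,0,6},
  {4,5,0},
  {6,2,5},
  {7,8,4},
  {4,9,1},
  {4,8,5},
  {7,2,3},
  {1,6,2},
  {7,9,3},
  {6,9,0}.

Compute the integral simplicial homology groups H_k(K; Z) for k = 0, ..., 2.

H_0 = Z,  H_1 = Z ⊕ Z/2Z,  H_2 = 0.

Order the vertices as 0 < 1 < 2 < 3 < 4 < 5 < 6 < 7 < 8 < 9. Listing each simplex with vertices in this order, K has dimension 2 with simplices:

  0-simplices (10): [0], [1], [2], [3], [4], [5], [6], [7], [8], [9]
  1-simplices (30): (30 of them)
  2-simplices (20): (20 of them)

Hence C_0 ≅ Z^10, C_1 ≅ Z^30, C_2 ≅ Z^20.

The boundary map ∂_1: C_1 → C_0 maps an edge to its endpoints' difference, ∂[p,q] = q − p. For instance
  ∂[0,4] = [4] − [0].
The resulting 10×30 matrix has rank 9, and its Smith normal form has invariant factors (1,1,1,1,1,1,1,1,1).

The boundary map ∂_2: C_2 → C_1 sends each 2-simplex [p,q,r] to [q,r] − [p,r] + [p,q]. For instance
  ∂[2,3,7] = [3,7] − [2,7] + [2,3],
  ∂[6,7,9] = [7,9] − [6,9] + [6,7].
The resulting 30×20 matrix has rank 20, and its Smith normal form has invariant factors (1,1,1,1,1,1,1,1,1,1,1,1,1,1,1,1,1,1,1,2).

From H_k ≅ ker(∂_k) / im(∂_{k+1}) we obtain:

  H_0: rank C_0 − rank ∂_1 = 10 − 9 = 1, and the invariant factors of ∂_1 are all 1, so H_0 = Z.
  H_1: rank ker ∂_1 − rank ∂_2 = (30 − 9) − 20 = 1, and ∂_2 has invariant factor 2 > 1, so H_1 = Z ⊕ Z/2Z.
  H_2: rank ker ∂_2 − rank ∂_3 = (20 − 20) − 0 = 0, and there is no ∂_3, so H_2 = 0.

As a check, the Euler characteristic is 10 − 30 + 20 = 0, which agrees with 1 − 1 + 0 = 0.
(K is a triangulation of the Klein bottle.)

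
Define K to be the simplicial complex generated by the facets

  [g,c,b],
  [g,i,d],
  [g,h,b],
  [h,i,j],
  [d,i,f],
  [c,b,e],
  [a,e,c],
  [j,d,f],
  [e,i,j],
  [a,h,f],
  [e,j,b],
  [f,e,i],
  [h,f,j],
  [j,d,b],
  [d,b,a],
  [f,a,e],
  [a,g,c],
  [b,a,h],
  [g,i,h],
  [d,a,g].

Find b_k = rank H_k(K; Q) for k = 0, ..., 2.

b_0 = 1, b_1 = 1, b_2 = 0.

Fix the vertex order a < b < c < d < e < f < g < h < i < j and write every simplex with vertices in increasing order. Then dim K = 2 and the simplices of K are:

  0-simplices (10): a, b, c, d, e, f, g, h, i, j
  1-simplices (30): ab, ac, ad, ae, af, ag, ah, bc, bd, be, bg, bh, bj, ce, cg, df, dg, di, dj, ef, ei, ej, fh, fi, fj, gh, gi, hi, hj, ij
  2-simplices (20): abd, abh, ace, acg, adg, aef, afh, bce, bcg, bdj, bej, bgh, dfi, dfj, dgi, efi, eij, fhj, ghi, hij

giving chain groups C_0 ≅ Z^10, C_1 ≅ Z^30, C_2 ≅ Z^20.

∂_1: C_1 → C_0 sends each edge [p,q] (with p < q) to q − p. For instance
  ∂bj = j − b.
As a 10×30 matrix over Z this has rank 9, with invariant factors (1,1,1,1,1,1,1,1,1).

∂_2: C_2 → C_1 sends each 2-simplex [p,q,r] to [q,r] − [p,r] + [p,q]. For instance
  ∂efi = fi − ei + ef,
  ∂bdj = dj − bj + bd.
This gives a 30×20 integer matrix of rank 20; reducing to Smith normal form yields diagonal entries (1,1,1,1,1,1,1,1,1,1,1,1,1,1,1,1,1,1,1,2).

From H_k ≅ ker(∂_k) / im(∂_{k+1}) we obtain:

  H_0: rank C_0 − rank ∂_1 = 10 − 9 = 1, and the invariant factors of ∂_1 are all 1, so H_0 ≅ Z.
  H_1: rank ker ∂_1 − rank ∂_2 = (30 − 9) − 20 = 1, and ∂_2 has invariant factor 2 > 1, so H_1 ≅ Z × Z/2.
  H_2: rank ker ∂_2 − rank ∂_3 = (20 − 20) − 0 = 0, and there is no ∂_3, so H_2 ≅ 0.

As a check, the Euler characteristic is 10 − 30 + 20 = 0, which agrees with 1 − 1 + 0 = 0.

Hence the Betti numbers are b_0 = 1, b_1 = 1, b_2 = 0.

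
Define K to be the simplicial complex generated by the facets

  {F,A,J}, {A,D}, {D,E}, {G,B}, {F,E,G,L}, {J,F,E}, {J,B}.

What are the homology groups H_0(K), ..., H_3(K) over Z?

Take the total order A < B < D < E < F < G < J < L on the vertex set. Then K (dimension 3) consists of the simplices:

  0-simplices (8): A, B, D, E, F, G, J, L
  1-simplices (14): AD, AF, AJ, BG, BJ, DE, EF, EG, EJ, EL, FG, FJ, FL, GL
  2-simplices (6): AFJ, EFG, EFJ, EFL, EGL, FGL
  3-simplices (1): EFGL

Hence C_0 ≅ Z^8, C_1 ≅ Z^14, C_2 ≅ Z^6, C_3 ≅ Z^1.

Boundary ∂_1: C_1 → C_0 is given by ∂[p,q] = [q] − [p].
The resulting 8×14 matrix has rank 7, and its Smith normal form has invariant factors (1,1,1,1,1,1,1).

The boundary map ∂_2: C_2 → C_1 sends each 2-simplex [p,q,r] to [q,r] − [p,r] + [p,q]. For instance
  ∂EFL = FL − EL + EF,
  ∂EGL = GL − EL + EG.
The 14×6 boundary matrix has rank 5 and Smith normal form diag(1,1,1,1,1).

∂_3: C_3 → C_2 sends each 3-simplex σ to the alternating sum Σ_i (−1)^i (σ with its i-th vertex removed). For instance
  ∂EFGL = FGL − EGL + EFL − EFG.
The resulting 6×1 matrix has rank 1, and its Smith normal form has invariant factors (1).

From H_k ≅ ker(∂_k) / im(∂_{k+1}) we obtain:

  H_0: rank C_0 − rank ∂_1 = 8 − 7 = 1, and the invariant factors of ∂_1 are all 1, so H_0 ≅ Z.
  H_1: rank ker ∂_1 − rank ∂_2 = (14 − 7) − 5 = 2, and the invariant factors of ∂_2 are all 1, so H_1 ≅ Z^2.
  H_2: rank ker ∂_2 − rank ∂_3 = (6 − 5) − 1 = 0, and the invariant factors of ∂_3 are all 1, so H_2 ≅ 0.
  H_3: rank ker ∂_3 − rank ∂_4 = (1 − 1) − 0 = 0, and there is no ∂_4, so H_3 ≅ 0.

H_0 ≅ Z,  H_1 ≅ Z^2,  H_2 = 0,  H_3 = 0.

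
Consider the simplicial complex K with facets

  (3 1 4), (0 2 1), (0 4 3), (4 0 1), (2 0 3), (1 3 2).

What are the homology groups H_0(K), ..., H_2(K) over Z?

H_0 = Z,  H_1 = 0,  H_2 = Z.

K has 5 vertices, 9 edges, 6 triangles.
rank ∂_0 = 0, rank ∂_1 = 4 ⇒ b_0 = 5 − 0 − 4 = 1; all invariant factors of ∂_1 are 1 so no torsion. So H_0 = Z.
rank ∂_1 = 4, rank ∂_2 = 5 ⇒ b_1 = 9 − 4 − 5 = 0; all invariant factors of ∂_2 are 1 so no torsion. So H_1 = 0.
rank ∂_2 = 5, rank ∂_3 = 0 ⇒ b_2 = 6 − 5 − 0 = 1. So H_2 = Z.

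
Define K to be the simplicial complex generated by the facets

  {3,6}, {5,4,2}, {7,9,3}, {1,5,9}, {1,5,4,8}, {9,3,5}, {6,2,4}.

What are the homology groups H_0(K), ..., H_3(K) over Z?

Take the total order 1 < 2 < 3 < 4 < 5 < 6 < 7 < 8 < 9 on the vertex set. Then K (dimension 3) consists of the simplices:

  0-simplices (9): [1], [2], [3], [4], [5], [6], [7], [8], [9]
  1-simplices (17): [1,4], [1,5], [1,8], [1,9], [2,4], [2,5], [2,6], [3,5], [3,6], [3,7], [3,9], [4,5], [4,6], [4,8], [5,8], [5,9], [7,9]
  2-simplices (9): [1,4,5], [1,4,8], [1,5,8], [1,5,9], [2,4,5], [2,4,6], [3,5,9], [3,7,9], [4,5,8]
  3-simplices (1): [1,4,5,8]

giving chain groups C_0 ≅ Z^9, C_1 ≅ Z^17, C_2 ≅ Z^9, C_3 ≅ Z^1.

∂_1: C_1 → C_0 maps an edge to its endpoints' difference, ∂[p,q] = q − p. For instance
  ∂[2,6] = [6] − [2].
This gives a 9×17 integer matrix of rank 8; reducing to Smith normal form yields diagonal entries (1,1,1,1,1,1,1,1).

Boundary ∂_2: C_2 → C_1 sends each 2-simplex [p,q,r] to [q,r] − [p,r] + [p,q]. For instance
  ∂[3,5,9] = [5,9] − [3,9] + [3,5],
  ∂[2,4,6] = [4,6] − [2,6] + [2,4].
The resulting 17×9 matrix has rank 8, and its Smith normal form has invariant factors (1,1,1,1,1,1,1,1).

∂_3: C_3 → C_2 sends each 3-simplex σ to the alternating sum Σ_i (−1)^i (σ with its i-th vertex removed). For instance
  ∂[1,4,5,8] = [4,5,8] − [1,5,8] + [1,4,8] − [1,4,5].
The 9×1 boundary matrix has rank 1 and Smith normal form diag(1).

From H_k ≅ ker(∂_k) / im(∂_{k+1}) we obtain:

  H_0: rank C_0 − rank ∂_1 = 9 − 8 = 1, and the invariant factors of ∂_1 are all 1, so H_0 ≅ Z.
  H_1: rank ker ∂_1 − rank ∂_2 = (17 − 8) − 8 = 1, and the invariant factors of ∂_2 are all 1, so H_1 ≅ Z.
  H_2: rank ker ∂_2 − rank ∂_3 = (9 − 8) − 1 = 0, and the invariant factors of ∂_3 are all 1, so H_2 ≅ 0.
  H_3: rank ker ∂_3 − rank ∂_4 = (1 − 1) − 0 = 0, and there is no ∂_4, so H_3 ≅ 0.

As a check, the Euler characteristic is 9 − 17 + 9 − 1 = 0, which agrees with 1 − 1 + 0 − 0 = 0.

H_0 = Z,  H_1 = Z,  H_2 = 0,  H_3 = 0.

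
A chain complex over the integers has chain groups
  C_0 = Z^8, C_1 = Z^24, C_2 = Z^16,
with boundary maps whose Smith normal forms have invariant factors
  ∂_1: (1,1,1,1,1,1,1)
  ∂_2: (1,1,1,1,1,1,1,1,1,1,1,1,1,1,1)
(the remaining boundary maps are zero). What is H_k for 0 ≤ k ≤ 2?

H_0: b_0 = 8 − 0 − 7 = 1; torsion from ∂_1 factors > 1: none. So H_0 = Z.
H_1: b_1 = 24 − 7 − 15 = 2; torsion from ∂_2 factors > 1: none. So H_1 = Z^2.
H_2: b_2 = 16 − 15 − 0 = 1; torsion from ∂_3 factors > 1: none. So H_2 = Z.

H_0 = Z,  H_1 = Z^2,  H_2 = Z.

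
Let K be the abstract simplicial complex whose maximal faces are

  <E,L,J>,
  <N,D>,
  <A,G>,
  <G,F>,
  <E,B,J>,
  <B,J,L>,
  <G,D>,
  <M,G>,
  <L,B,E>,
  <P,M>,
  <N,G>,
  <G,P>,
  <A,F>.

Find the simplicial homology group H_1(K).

H_1 = Z^3.

Fix the vertex order A < B < D < E < F < G < J < L < M < N < P and write every simplex with vertices in increasing order. Then dim K = 2 and the simplices of K are:

  0-simplices (11): A, B, D, E, F, G, J, L, M, N, P
  1-simplices (15): AF, AG, BE, BJ, BL, DG, DN, EJ, EL, FG, GM, GN, GP, JL, MP
  2-simplices (4): BEJ, BEL, BJL, EJL

so the chain groups are C_0 ≅ Z^11, C_1 ≅ Z^15, C_2 ≅ Z^4.

∂_1: C_1 → C_0 maps an edge to its endpoints' difference, ∂[p,q] = q − p.
The resulting 11×15 matrix has rank 9, and its Smith normal form has invariant factors (1,1,1,1,1,1,1,1,1).

The boundary map ∂_2: C_2 → C_1 maps a triangle to the signed sum of its edges. For instance
  ∂BEJ = EJ − BJ + BE,
  ∂EJL = JL − EL + EJ.
This gives a 15×4 integer matrix of rank 3; reducing to Smith normal form yields diagonal entries (1,1,1).

Now H_k = ker ∂_k / im ∂_{k+1}, so:

  H_1: rank ker ∂_1 − rank ∂_2 = (15 − 9) − 3 = 3, and the invariant factors of ∂_2 are all 1, so H_1 ≅ Z^3.

(K is a triangulation of the disjoint union of a wedge of 3 circles and the 2-sphere S^2.)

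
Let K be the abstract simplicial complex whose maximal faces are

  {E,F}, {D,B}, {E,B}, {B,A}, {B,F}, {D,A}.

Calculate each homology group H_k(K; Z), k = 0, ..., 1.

Fix the vertex order A < B < D < E < F and write every simplex with vertices in increasing order. Then dim K = 1 and the simplices of K are:

  0-simplices (5): A, B, D, E, F
  1-simplices (6): AB, AD, BD, BE, BF, EF

giving chain groups C_0 ≅ Z^5, C_1 ≅ Z^6.

The boundary map ∂_1: C_1 → C_0 maps an edge to its endpoints' difference, ∂[p,q] = q − p. For instance
  ∂BD = D − B.
The 5×6 boundary matrix has rank 4 and Smith normal form diag(1,1,1,1).

Computing H_k = (kernel of ∂_k) / (image of ∂_{k+1}):

  H_0: rank C_0 − rank ∂_1 = 5 − 4 = 1, and the invariant factors of ∂_1 are all 1, so H_0 ≅ Z.
  H_1: rank ker ∂_1 − rank ∂_2 = (6 − 4) − 0 = 2, and there is no ∂_2, so H_1 ≅ Z^2.

As a check, the Euler characteristic is 5 − 6 = -1, which agrees with 1 − 2 = -1.
(K is a triangulation of a wedge of 2 circles.)

H_0 = Z,  H_1 = Z^2.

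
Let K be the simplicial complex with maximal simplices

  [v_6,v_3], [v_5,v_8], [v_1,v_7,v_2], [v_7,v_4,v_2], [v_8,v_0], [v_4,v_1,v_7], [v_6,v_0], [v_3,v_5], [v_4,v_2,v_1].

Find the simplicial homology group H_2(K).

Take the total order v_0 < v_1 < v_2 < v_3 < v_4 < v_5 < v_6 < v_7 < v_8 on the vertex set. Then K (dimension 2) consists of the simplices:

  0-simplices (9): [v_0], [v_1], [v_2], [v_3], [v_4], [v_5], [v_6], [v_7], [v_8]
  1-simplices (11): [v_0,v_6], [v_0,v_8], [v_1,v_2], [v_1,v_4], [v_1,v_7], [v_2,v_4], [v_2,v_7], [v_3,v_5], [v_3,v_6], [v_4,v_7], [v_5,v_8]
  2-simplices (4): [v_1,v_2,v_4], [v_1,v_2,v_7], [v_1,v_4,v_7], [v_2,v_4,v_7]

Hence C_0 ≅ Z^9, C_1 ≅ Z^11, C_2 ≅ Z^4.

The boundary map ∂_1: C_1 → C_0 is given by ∂[p,q] = [q] − [p]. For instance
  ∂[v_1,v_4] = [v_4] − [v_1].
The resulting 9×11 matrix has rank 7, and its Smith normal form has invariant factors (1,1,1,1,1,1,1).

The boundary map ∂_2: C_2 → C_1 acts by ∂[p,q,r] = [q,r] − [p,r] + [p,q]. For instance
  ∂[v_2,v_4,v_7] = [v_4,v_7] − [v_2,v_7] + [v_2,v_4],
  ∂[v_1,v_2,v_7] = [v_2,v_7] − [v_1,v_7] + [v_1,v_2].
As a 11×4 matrix over Z this has rank 3, with invariant factors (1,1,1).

Now H_k = ker ∂_k / im ∂_{k+1}, so:

  H_2: rank ker ∂_2 − rank ∂_3 = (4 − 3) − 0 = 1, and there is no ∂_3, so H_2 = Z.

H_2 ≅ Z.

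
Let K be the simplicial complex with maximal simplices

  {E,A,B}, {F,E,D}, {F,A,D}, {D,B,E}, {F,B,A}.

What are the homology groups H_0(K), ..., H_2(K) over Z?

H_0 ≅ Z,  H_1 ≅ Z,  H_2 = 0.

We work with the vertex ordering A < B < D < E < F. The simplices of K, each written with vertices in increasing order, are:

  0-simplices (5): A, B, D, E, F
  1-simplices (10): AB, AD, AE, AF, BD, BE, BF, DE, DF, EF
  2-simplices (5): ABE, ABF, ADF, BDE, DEF

so the chain groups are C_0 ≅ Z^5, C_1 ≅ Z^10, C_2 ≅ Z^5.

The boundary map ∂_1: C_1 → C_0 is given by ∂[p,q] = [q] − [p]. For instance
  ∂EF = F − E.
This gives a 5×10 integer matrix of rank 4; reducing to Smith normal form yields diagonal entries (1,1,1,1).

The boundary map ∂_2: C_2 → C_1 maps a triangle to the signed sum of its edges. For instance
  ∂ABF = BF − AF + AB,
  ∂DEF = EF − DF + DE.
The 10×5 boundary matrix has rank 5 and Smith normal form diag(1,1,1,1,1).

From H_k ≅ ker(∂_k) / im(∂_{k+1}) we obtain:

  H_0: rank C_0 − rank ∂_1 = 5 − 4 = 1, and the invariant factors of ∂_1 are all 1, so H_0 = Z.
  H_1: rank ker ∂_1 − rank ∂_2 = (10 − 4) − 5 = 1, and the invariant factors of ∂_2 are all 1, so H_1 = Z.
  H_2: rank ker ∂_2 − rank ∂_3 = (5 − 5) − 0 = 0, and there is no ∂_3, so H_2 = 0.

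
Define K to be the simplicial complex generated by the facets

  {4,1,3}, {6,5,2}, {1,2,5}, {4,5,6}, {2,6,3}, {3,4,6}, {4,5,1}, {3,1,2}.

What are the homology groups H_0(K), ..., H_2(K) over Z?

Order the vertices as 1 < 2 < 3 < 4 < 5 < 6. Listing each simplex with vertices in this order, K has dimension 2 with simplices:

  0-simplices (6): [1], [2], [3], [4], [5], [6]
  1-simplices (12): [1,2], [1,3], [1,4], [1,5], [2,3], [2,5], [2,6], [3,4], [3,6], [4,5], [4,6], [5,6]
  2-simplices (8): [1,2,3], [1,2,5], [1,3,4], [1,4,5], [2,3,6], [2,5,6], [3,4,6], [4,5,6]

Hence C_0 ≅ Z^6, C_1 ≅ Z^12, C_2 ≅ Z^8.

∂_1: C_1 → C_0 sends each edge [p,q] (with p < q) to q − p.
As a 6×12 matrix over Z this has rank 5, with invariant factors (1,1,1,1,1).

Boundary ∂_2: C_2 → C_1 acts by ∂[p,q,r] = [q,r] − [p,r] + [p,q]. For instance
  ∂[1,2,3] = [2,3] − [1,3] + [1,2],
  ∂[4,5,6] = [5,6] − [4,6] + [4,5].
This gives a 12×8 integer matrix of rank 7; reducing to Smith normal form yields diagonal entries (1,1,1,1,1,1,1).

Now H_k = ker ∂_k / im ∂_{k+1}, so:

  H_0: rank C_0 − rank ∂_1 = 6 − 5 = 1, and the invariant factors of ∂_1 are all 1, so H_0 ≅ Z.
  H_1: rank ker ∂_1 − rank ∂_2 = (12 − 5) − 7 = 0, and the invariant factors of ∂_2 are all 1, so H_1 ≅ 0.
  H_2: rank ker ∂_2 − rank ∂_3 = (8 − 7) − 0 = 1, and there is no ∂_3, so H_2 ≅ Z.

H_0 ≅ Z,  H_1 = 0,  H_2 ≅ Z.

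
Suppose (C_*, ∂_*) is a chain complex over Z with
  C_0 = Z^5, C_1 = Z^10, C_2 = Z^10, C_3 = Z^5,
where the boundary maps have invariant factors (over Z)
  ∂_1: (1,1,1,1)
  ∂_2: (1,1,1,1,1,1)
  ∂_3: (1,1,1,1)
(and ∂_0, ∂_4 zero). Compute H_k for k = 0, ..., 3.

H_0: b_0 = 5 − 0 − 4 = 1; torsion from ∂_1 factors > 1: none. So H_0 ≅ Z.
H_1: b_1 = 10 − 4 − 6 = 0; torsion from ∂_2 factors > 1: none. So H_1 ≅ 0.
H_2: b_2 = 10 − 6 − 4 = 0; torsion from ∂_3 factors > 1: none. So H_2 ≅ 0.
H_3: b_3 = 5 − 4 − 0 = 1; torsion from ∂_4 factors > 1: none. So H_3 ≅ Z.

H_0 ≅ Z,  H_1 = 0,  H_2 = 0,  H_3 ≅ Z.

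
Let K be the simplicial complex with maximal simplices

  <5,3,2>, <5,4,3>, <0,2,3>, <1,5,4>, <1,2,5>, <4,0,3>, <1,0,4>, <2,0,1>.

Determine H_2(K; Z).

Fix the vertex order 0 < 1 < 2 < 3 < 4 < 5 and write every simplex with vertices in increasing order. Then dim K = 2 and the simplices of K are:

  0-simplices (6): [0], [1], [2], [3], [4], [5]
  1-simplices (12): [0,1], [0,2], [0,3], [0,4], [1,2], [1,4], [1,5], [2,3], [2,5], [3,4], [3,5], [4,5]
  2-simplices (8): [0,1,2], [0,1,4], [0,2,3], [0,3,4], [1,2,5], [1,4,5], [2,3,5], [3,4,5]

giving chain groups C_0 ≅ Z^6, C_1 ≅ Z^12, C_2 ≅ Z^8.

The boundary map ∂_1: C_1 → C_0 is given by ∂[p,q] = [q] − [p]. For instance
  ∂[3,4] = [4] − [3].
The resulting 6×12 matrix has rank 5, and its Smith normal form has invariant factors (1,1,1,1,1).

Boundary ∂_2: C_2 → C_1 acts by ∂[p,q,r] = [q,r] − [p,r] + [p,q]. For instance
  ∂[0,3,4] = [3,4] − [0,4] + [0,3],
  ∂[1,4,5] = [4,5] − [1,5] + [1,4].
The 12×8 boundary matrix has rank 7 and Smith normal form diag(1,1,1,1,1,1,1).

Now H_k = ker ∂_k / im ∂_{k+1}, so:

  H_2: rank ker ∂_2 − rank ∂_3 = (8 − 7) − 0 = 1, and there is no ∂_3, so H_2 ≅ Z.

H_2 ≅ Z.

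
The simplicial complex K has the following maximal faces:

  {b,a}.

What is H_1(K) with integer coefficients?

H_1 ≅ 0.

Take the total order a < b on the vertex set. Then K (dimension 1) consists of the simplices:

  0-simplices (2): a, b
  1-simplices (1): ab

Hence C_0 ≅ Z^2, C_1 ≅ Z^1.

The boundary map ∂_1: C_1 → C_0 is given by ∂[p,q] = [q] − [p].
The resulting 2×1 matrix has rank 1, and its Smith normal form has invariant factors (1).

Computing H_k = (kernel of ∂_k) / (image of ∂_{k+1}):

  H_1: rank ker ∂_1 − rank ∂_2 = (1 − 1) − 0 = 0, and there is no ∂_2, so H_1 ≅ 0.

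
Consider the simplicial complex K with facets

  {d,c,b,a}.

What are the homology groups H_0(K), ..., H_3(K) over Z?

Take the total order a < b < c < d on the vertex set. Then K (dimension 3) consists of the simplices:

  0-simplices (4): a, b, c, d
  1-simplices (6): ab, ac, ad, bc, bd, cd
  2-simplices (4): abc, abd, acd, bcd
  3-simplices (1): abcd

giving chain groups C_0 ≅ Z^4, C_1 ≅ Z^6, C_2 ≅ Z^4, C_3 ≅ Z^1.

Boundary ∂_1: C_1 → C_0 maps an edge to its endpoints' difference, ∂[p,q] = q − p.
The resulting 4×6 matrix has rank 3, and its Smith normal form has invariant factors (1,1,1).

Boundary ∂_2: C_2 → C_1 maps a triangle to the signed sum of its edges. For instance
  ∂abc = bc − ac + ab,
  ∂bcd = cd − bd + bc.
The 6×4 boundary matrix has rank 3 and Smith normal form diag(1,1,1).

∂_3: C_3 → C_2 sends each 3-simplex σ to the alternating sum Σ_i (−1)^i (σ with its i-th vertex removed). For instance
  ∂abcd = bcd − acd + abd − abc.
The 4×1 boundary matrix has rank 1 and Smith normal form diag(1).

Computing H_k = (kernel of ∂_k) / (image of ∂_{k+1}):

  H_0: rank C_0 − rank ∂_1 = 4 − 3 = 1, and the invariant factors of ∂_1 are all 1, so H_0 ≅ Z.
  H_1: rank ker ∂_1 − rank ∂_2 = (6 − 3) − 3 = 0, and the invariant factors of ∂_2 are all 1, so H_1 ≅ 0.
  H_2: rank ker ∂_2 − rank ∂_3 = (4 − 3) − 1 = 0, and the invariant factors of ∂_3 are all 1, so H_2 ≅ 0.
  H_3: rank ker ∂_3 − rank ∂_4 = (1 − 1) − 0 = 0, and there is no ∂_4, so H_3 ≅ 0.

H_0 ≅ Z,  H_1 = 0,  H_2 = 0,  H_3 = 0.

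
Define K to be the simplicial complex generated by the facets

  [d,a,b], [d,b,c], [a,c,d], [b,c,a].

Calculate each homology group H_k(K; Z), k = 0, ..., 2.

H_0 ≅ Z,  H_1 = 0,  H_2 ≅ Z.

Take the total order a < b < c < d on the vertex set. Then K (dimension 2) consists of the simplices:

  0-simplices (4): a, b, c, d
  1-simplices (6): ab, ac, ad, bc, bd, cd
  2-simplices (4): abc, abd, acd, bcd

Hence C_0 ≅ Z^4, C_1 ≅ Z^6, C_2 ≅ Z^4.

Boundary ∂_1: C_1 → C_0 is given by ∂[p,q] = [q] − [p]. For instance
  ∂bd = d − b.
The 4×6 boundary matrix has rank 3 and Smith normal form diag(1,1,1).

The boundary map ∂_2: C_2 → C_1 acts by ∂[p,q,r] = [q,r] − [p,r] + [p,q]. For instance
  ∂acd = cd − ad + ac,
  ∂abc = bc − ac + ab.
The resulting 6×4 matrix has rank 3, and its Smith normal form has invariant factors (1,1,1).

From H_k ≅ ker(∂_k) / im(∂_{k+1}) we obtain:

  H_0: rank C_0 − rank ∂_1 = 4 − 3 = 1, and the invariant factors of ∂_1 are all 1, so H_0 = Z.
  H_1: rank ker ∂_1 − rank ∂_2 = (6 − 3) − 3 = 0, and the invariant factors of ∂_2 are all 1, so H_1 = 0.
  H_2: rank ker ∂_2 − rank ∂_3 = (4 − 3) − 0 = 1, and there is no ∂_3, so H_2 = Z.

As a check, the Euler characteristic is 4 − 6 + 4 = 2, which agrees with 1 − 0 + 1 = 2.
(K is a triangulation of the 2-sphere S^2.)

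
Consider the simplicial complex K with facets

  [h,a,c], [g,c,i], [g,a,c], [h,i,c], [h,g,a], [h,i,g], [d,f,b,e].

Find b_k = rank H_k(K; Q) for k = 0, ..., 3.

K has 9 vertices, 15 edges, 10 triangles, 1 3-simplex.
rank ∂_0 = 0, rank ∂_1 = 7 ⇒ b_0 = 9 − 0 − 7 = 2; all invariant factors of ∂_1 are 1 so no torsion. So H_0 ≅ Z^2.
rank ∂_1 = 7, rank ∂_2 = 8 ⇒ b_1 = 15 − 7 − 8 = 0; all invariant factors of ∂_2 are 1 so no torsion. So H_1 ≅ 0.
rank ∂_2 = 8, rank ∂_3 = 1 ⇒ b_2 = 10 − 8 − 1 = 1; all invariant factors of ∂_3 are 1 so no torsion. So H_2 ≅ Z.
rank ∂_3 = 1, rank ∂_4 = 0 ⇒ b_3 = 1 − 1 − 0 = 0. So H_3 ≅ 0.

b_0 = 2, b_1 = 0, b_2 = 1, b_3 = 0.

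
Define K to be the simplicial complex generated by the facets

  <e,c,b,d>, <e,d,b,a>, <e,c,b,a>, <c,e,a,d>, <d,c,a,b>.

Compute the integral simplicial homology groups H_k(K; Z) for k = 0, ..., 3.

H_0 ≅ Z,  H_1 = 0,  H_2 = 0,  H_3 ≅ Z.

K has 5 vertices, 10 edges, 10 triangles, 5 3-simplices.
rank ∂_0 = 0, rank ∂_1 = 4 ⇒ b_0 = 5 − 0 − 4 = 1; all invariant factors of ∂_1 are 1 so no torsion. So H_0 = Z.
rank ∂_1 = 4, rank ∂_2 = 6 ⇒ b_1 = 10 − 4 − 6 = 0; all invariant factors of ∂_2 are 1 so no torsion. So H_1 = 0.
rank ∂_2 = 6, rank ∂_3 = 4 ⇒ b_2 = 10 − 6 − 4 = 0; all invariant factors of ∂_3 are 1 so no torsion. So H_2 = 0.
rank ∂_3 = 4, rank ∂_4 = 0 ⇒ b_3 = 5 − 4 − 0 = 1. So H_3 = Z.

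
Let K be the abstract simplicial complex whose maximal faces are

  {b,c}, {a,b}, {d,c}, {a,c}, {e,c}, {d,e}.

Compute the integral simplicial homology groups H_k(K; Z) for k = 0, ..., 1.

H_0 = Z,  H_1 = Z^2.

Fix the vertex order a < b < c < d < e and write every simplex with vertices in increasing order. Then dim K = 1 and the simplices of K are:

  0-simplices (5): a, b, c, d, e
  1-simplices (6): ab, ac, bc, cd, ce, de

Hence C_0 ≅ Z^5, C_1 ≅ Z^6.

Boundary ∂_1: C_1 → C_0 sends each edge [p,q] (with p < q) to q − p. For instance
  ∂ac = c − a.
The resulting 5×6 matrix has rank 4, and its Smith normal form has invariant factors (1,1,1,1).

Now H_k = ker ∂_k / im ∂_{k+1}, so:

  H_0: rank C_0 − rank ∂_1 = 5 − 4 = 1, and the invariant factors of ∂_1 are all 1, so H_0 ≅ Z.
  H_1: rank ker ∂_1 − rank ∂_2 = (6 − 4) − 0 = 2, and there is no ∂_2, so H_1 ≅ Z^2.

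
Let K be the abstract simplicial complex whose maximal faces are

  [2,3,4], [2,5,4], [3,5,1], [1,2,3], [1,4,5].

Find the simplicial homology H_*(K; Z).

We work with the vertex ordering 1 < 2 < 3 < 4 < 5. The simplices of K, each written with vertices in increasing order, are:

  0-simplices (5): [1], [2], [3], [4], [5]
  1-simplices (10): [1,2], [1,3], [1,4], [1,5], [2,3], [2,4], [2,5], [3,4], [3,5], [4,5]
  2-simplices (5): [1,2,3], [1,3,5], [1,4,5], [2,3,4], [2,4,5]

so the chain groups are C_0 ≅ Z^5, C_1 ≅ Z^10, C_2 ≅ Z^5.

∂_1: C_1 → C_0 is given by ∂[p,q] = [q] − [p].
This gives a 5×10 integer matrix of rank 4; reducing to Smith normal form yields diagonal entries (1,1,1,1).

The boundary map ∂_2: C_2 → C_1 sends each 2-simplex [p,q,r] to [q,r] − [p,r] + [p,q]. For instance
  ∂[2,4,5] = [4,5] − [2,5] + [2,4],
  ∂[1,3,5] = [3,5] − [1,5] + [1,3].
The resulting 10×5 matrix has rank 5, and its Smith normal form has invariant factors (1,1,1,1,1).

Computing H_k = (kernel of ∂_k) / (image of ∂_{k+1}):

  H_0: rank C_0 − rank ∂_1 = 5 − 4 = 1, and the invariant factors of ∂_1 are all 1, so H_0 ≅ Z.
  H_1: rank ker ∂_1 − rank ∂_2 = (10 − 4) − 5 = 1, and the invariant factors of ∂_2 are all 1, so H_1 ≅ Z.
  H_2: rank ker ∂_2 − rank ∂_3 = (5 − 5) − 0 = 0, and there is no ∂_3, so H_2 ≅ 0.

As a check, the Euler characteristic is 5 − 10 + 5 = 0, which agrees with 1 − 1 + 0 = 0.

H_0 ≅ Z,  H_1 ≅ Z,  H_2 = 0.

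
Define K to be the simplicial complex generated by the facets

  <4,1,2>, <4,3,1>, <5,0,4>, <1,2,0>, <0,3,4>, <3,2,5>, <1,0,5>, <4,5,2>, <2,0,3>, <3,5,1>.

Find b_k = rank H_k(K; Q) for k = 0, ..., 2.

Order the vertices as 0 < 1 < 2 < 3 < 4 < 5. Listing each simplex with vertices in this order, K has dimension 2 with simplices:

  0-simplices (6): [0], [1], [2], [3], [4], [5]
  1-simplices (15): [0,1], [0,2], [0,3], [0,4], [0,5], [1,2], [1,3], [1,4], [1,5], [2,3], [2,4], [2,5], [3,4], [3,5], [4,5]
  2-simplices (10): [0,1,2], [0,1,5], [0,2,3], [0,3,4], [0,4,5], [1,2,4], [1,3,4], [1,3,5], [2,3,5], [2,4,5]

so the chain groups are C_0 ≅ Z^6, C_1 ≅ Z^15, C_2 ≅ Z^10.

The boundary map ∂_1: C_1 → C_0 is given by ∂[p,q] = [q] − [p].
The resulting 6×15 matrix has rank 5, and its Smith normal form has invariant factors (1,1,1,1,1).

The boundary map ∂_2: C_2 → C_1 acts by ∂[p,q,r] = [q,r] − [p,r] + [p,q]. For instance
  ∂[1,3,4] = [3,4] − [1,4] + [1,3],
  ∂[2,3,5] = [3,5] − [2,5] + [2,3].
The 15×10 boundary matrix has rank 10 and Smith normal form diag(1,1,1,1,1,1,1,1,1,2).

Now H_k = ker ∂_k / im ∂_{k+1}, so:

  H_0: rank C_0 − rank ∂_1 = 6 − 5 = 1, and the invariant factors of ∂_1 are all 1, so H_0 ≅ Z.
  H_1: rank ker ∂_1 − rank ∂_2 = (15 − 5) − 10 = 0, and ∂_2 has invariant factor 2 > 1, so H_1 ≅ Z/2Z.
  H_2: rank ker ∂_2 − rank ∂_3 = (10 − 10) − 0 = 0, and there is no ∂_3, so H_2 ≅ 0.

As a check, the Euler characteristic is 6 − 15 + 10 = 1, which agrees with 1 − 0 + 0 = 1.

Hence the Betti numbers are b_0 = 1, b_1 = 0, b_2 = 0.

b_0 = 1, b_1 = 0, b_2 = 0.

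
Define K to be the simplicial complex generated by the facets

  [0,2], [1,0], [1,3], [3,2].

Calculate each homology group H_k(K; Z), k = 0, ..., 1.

Fix the vertex order 0 < 1 < 2 < 3 and write every simplex with vertices in increasing order. Then dim K = 1 and the simplices of K are:

  0-simplices (4): [0], [1], [2], [3]
  1-simplices (4): [0,1], [0,2], [1,3], [2,3]

Hence C_0 ≅ Z^4, C_1 ≅ Z^4.

The boundary map ∂_1: C_1 → C_0 is given by ∂[p,q] = [q] − [p]. For instance
  ∂[2,3] = [3] − [2].
As a 4×4 matrix over Z this has rank 3, with invariant factors (1,1,1).

Computing H_k = (kernel of ∂_k) / (image of ∂_{k+1}):

  H_0: rank C_0 − rank ∂_1 = 4 − 3 = 1, and the invariant factors of ∂_1 are all 1, so H_0 ≅ Z.
  H_1: rank ker ∂_1 − rank ∂_2 = (4 − 3) − 0 = 1, and there is no ∂_2, so H_1 ≅ Z.

(K is a triangulation of the circle S^1.)

H_0 ≅ Z,  H_1 ≅ Z.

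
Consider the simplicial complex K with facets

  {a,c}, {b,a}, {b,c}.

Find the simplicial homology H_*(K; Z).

H_0 ≅ Z,  H_1 ≅ Z.

Order the vertices as a < b < c. Listing each simplex with vertices in this order, K has dimension 1 with simplices:

  0-simplices (3): a, b, c
  1-simplices (3): ab, ac, bc

Hence C_0 ≅ Z^3, C_1 ≅ Z^3.

The boundary map ∂_1: C_1 → C_0 is given by ∂[p,q] = [q] − [p]. For instance
  ∂bc = c − b.
As a 3×3 matrix over Z this has rank 2, with invariant factors (1,1).

From H_k ≅ ker(∂_k) / im(∂_{k+1}) we obtain:

  H_0: rank C_0 − rank ∂_1 = 3 − 2 = 1, and the invariant factors of ∂_1 are all 1, so H_0 = Z.
  H_1: rank ker ∂_1 − rank ∂_2 = (3 − 2) − 0 = 1, and there is no ∂_2, so H_1 = Z.

As a check, the Euler characteristic is 3 − 3 = 0, which agrees with 1 − 1 = 0.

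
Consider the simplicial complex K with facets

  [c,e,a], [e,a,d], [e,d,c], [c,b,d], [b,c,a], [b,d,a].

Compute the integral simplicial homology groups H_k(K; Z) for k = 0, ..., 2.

H_0 = Z,  H_1 = 0,  H_2 = Z.

K has 5 vertices, 9 edges, 6 triangles.
rank ∂_0 = 0, rank ∂_1 = 4 ⇒ b_0 = 5 − 0 − 4 = 1; all invariant factors of ∂_1 are 1 so no torsion. So H_0 ≅ Z.
rank ∂_1 = 4, rank ∂_2 = 5 ⇒ b_1 = 9 − 4 − 5 = 0; all invariant factors of ∂_2 are 1 so no torsion. So H_1 ≅ 0.
rank ∂_2 = 5, rank ∂_3 = 0 ⇒ b_2 = 6 − 5 − 0 = 1. So H_2 ≅ Z.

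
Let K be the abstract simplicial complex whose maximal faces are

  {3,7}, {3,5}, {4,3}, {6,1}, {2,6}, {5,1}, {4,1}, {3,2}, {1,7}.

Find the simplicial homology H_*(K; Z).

Take the total order 1 < 2 < 3 < 4 < 5 < 6 < 7 on the vertex set. Then K (dimension 1) consists of the simplices:

  0-simplices (7): [1], [2], [3], [4], [5], [6], [7]
  1-simplices (9): [1,4], [1,5], [1,6], [1,7], [2,3], [2,6], [3,4], [3,5], [3,7]

so the chain groups are C_0 ≅ Z^7, C_1 ≅ Z^9.

The boundary map ∂_1: C_1 → C_0 is given by ∂[p,q] = [q] − [p].
As a 7×9 matrix over Z this has rank 6, with invariant factors (1,1,1,1,1,1).

Computing H_k = (kernel of ∂_k) / (image of ∂_{k+1}):

  H_0: rank C_0 − rank ∂_1 = 7 − 6 = 1, and the invariant factors of ∂_1 are all 1, so H_0 = Z.
  H_1: rank ker ∂_1 − rank ∂_2 = (9 − 6) − 0 = 3, and there is no ∂_2, so H_1 = Z^3.

As a check, the Euler characteristic is 7 − 9 = -2, which agrees with 1 − 3 = -2.

H_0 = Z,  H_1 = Z^3.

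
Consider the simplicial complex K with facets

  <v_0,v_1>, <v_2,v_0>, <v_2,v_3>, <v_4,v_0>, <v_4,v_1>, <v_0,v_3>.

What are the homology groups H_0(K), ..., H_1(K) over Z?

H_0 = Z,  H_1 = Z^2.

Take the total order v_0 < v_1 < v_2 < v_3 < v_4 on the vertex set. Then K (dimension 1) consists of the simplices:

  0-simplices (5): [v_0], [v_1], [v_2], [v_3], [v_4]
  1-simplices (6): [v_0,v_1], [v_0,v_2], [v_0,v_3], [v_0,v_4], [v_1,v_4], [v_2,v_3]

so the chain groups are C_0 ≅ Z^5, C_1 ≅ Z^6.

∂_1: C_1 → C_0 is given by ∂[p,q] = [q] − [p].
The 5×6 boundary matrix has rank 4 and Smith normal form diag(1,1,1,1).

From H_k ≅ ker(∂_k) / im(∂_{k+1}) we obtain:

  H_0: rank C_0 − rank ∂_1 = 5 − 4 = 1, and the invariant factors of ∂_1 are all 1, so H_0 ≅ Z.
  H_1: rank ker ∂_1 − rank ∂_2 = (6 − 4) − 0 = 2, and there is no ∂_2, so H_1 ≅ Z^2.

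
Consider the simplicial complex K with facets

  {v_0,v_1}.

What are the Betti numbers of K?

b_0 = 1, b_1 = 0.

Order the vertices as v_0 < v_1. Listing each simplex with vertices in this order, K has dimension 1 with simplices:

  0-simplices (2): [v_0], [v_1]
  1-simplices (1): [v_0,v_1]

giving chain groups C_0 ≅ Z^2, C_1 ≅ Z^1.

Boundary ∂_1: C_1 → C_0 maps an edge to its endpoints' difference, ∂[p,q] = q − p.
As a 2×1 matrix over Z this has rank 1, with invariant factors (1).

From H_k ≅ ker(∂_k) / im(∂_{k+1}) we obtain:

  H_0: rank C_0 − rank ∂_1 = 2 − 1 = 1, and the invariant factors of ∂_1 are all 1, so H_0 ≅ Z.
  H_1: rank ker ∂_1 − rank ∂_2 = (1 − 1) − 0 = 0, and there is no ∂_2, so H_1 ≅ 0.

(K is a triangulation of the 1-simplex.)

Hence the Betti numbers are b_0 = 1, b_1 = 0.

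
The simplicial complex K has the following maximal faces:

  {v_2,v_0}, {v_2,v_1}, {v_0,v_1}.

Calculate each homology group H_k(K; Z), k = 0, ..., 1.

H_0 = Z,  H_1 = Z.

K has 3 vertices, 3 edges.
rank ∂_0 = 0, rank ∂_1 = 2 ⇒ b_0 = 3 − 0 − 2 = 1; all invariant factors of ∂_1 are 1 so no torsion. So H_0 = Z.
rank ∂_1 = 2, rank ∂_2 = 0 ⇒ b_1 = 3 − 2 − 0 = 1. So H_1 = Z.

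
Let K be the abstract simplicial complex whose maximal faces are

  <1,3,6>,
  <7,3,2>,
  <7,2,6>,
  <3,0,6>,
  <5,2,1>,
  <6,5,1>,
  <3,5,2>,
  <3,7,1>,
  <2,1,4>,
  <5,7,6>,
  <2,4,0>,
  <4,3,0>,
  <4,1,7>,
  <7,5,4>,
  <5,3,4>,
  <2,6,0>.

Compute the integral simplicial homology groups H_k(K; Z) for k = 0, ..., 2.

Fix the vertex order 0 < 1 < 2 < 3 < 4 < 5 < 6 < 7 and write every simplex with vertices in increasing order. Then dim K = 2 and the simplices of K are:

  0-simplices (8): [0], [1], [2], [3], [4], [5], [6], [7]
  1-simplices (24): (24 of them)
  2-simplices (16): [0,2,4], [0,2,6], [0,3,4], [0,3,6], [1,2,4], [1,2,5], [1,3,6], [1,3,7], [1,4,7], [1,5,6], [2,3,5], [2,3,7], [2,6,7], [3,4,5], [4,5,7], [5,6,7]

so the chain groups are C_0 ≅ Z^8, C_1 ≅ Z^24, C_2 ≅ Z^16.

∂_1: C_1 → C_0 is given by ∂[p,q] = [q] − [p]. For instance
  ∂[1,4] = [4] − [1].
This gives a 8×24 integer matrix of rank 7; reducing to Smith normal form yields diagonal entries (1,1,1,1,1,1,1).

Boundary ∂_2: C_2 → C_1 acts by ∂[p,q,r] = [q,r] − [p,r] + [p,q]. For instance
  ∂[5,6,7] = [6,7] − [5,7] + [5,6],
  ∂[2,3,7] = [3,7] − [2,7] + [2,3].
As a 24×16 matrix over Z this has rank 15, with invariant factors (1,1,1,1,1,1,1,1,1,1,1,1,1,1,1).

Now H_k = ker ∂_k / im ∂_{k+1}, so:

  H_0: rank C_0 − rank ∂_1 = 8 − 7 = 1, and the invariant factors of ∂_1 are all 1, so H_0 = Z.
  H_1: rank ker ∂_1 − rank ∂_2 = (24 − 7) − 15 = 2, and the invariant factors of ∂_2 are all 1, so H_1 = Z^2.
  H_2: rank ker ∂_2 − rank ∂_3 = (16 − 15) − 0 = 1, and there is no ∂_3, so H_2 = Z.

As a check, the Euler characteristic is 8 − 24 + 16 = 0, which agrees with 1 − 2 + 1 = 0.

H_0 = Z,  H_1 = Z^2,  H_2 = Z.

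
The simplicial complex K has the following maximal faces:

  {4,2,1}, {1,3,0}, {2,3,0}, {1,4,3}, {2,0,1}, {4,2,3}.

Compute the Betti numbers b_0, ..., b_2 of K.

b_0 = 1, b_1 = 0, b_2 = 1.

Take the total order 0 < 1 < 2 < 3 < 4 on the vertex set. Then K (dimension 2) consists of the simplices:

  0-simplices (5): [0], [1], [2], [3], [4]
  1-simplices (9): [0,1], [0,2], [0,3], [1,2], [1,3], [1,4], [2,3], [2,4], [3,4]
  2-simplices (6): [0,1,2], [0,1,3], [0,2,3], [1,2,4], [1,3,4], [2,3,4]

giving chain groups C_0 ≅ Z^5, C_1 ≅ Z^9, C_2 ≅ Z^6.

The boundary map ∂_1: C_1 → C_0 sends each edge [p,q] (with p < q) to q − p. For instance
  ∂[0,2] = [2] − [0].
As a 5×9 matrix over Z this has rank 4, with invariant factors (1,1,1,1).

The boundary map ∂_2: C_2 → C_1 maps a triangle to the signed sum of its edges. For instance
  ∂[0,1,2] = [1,2] − [0,2] + [0,1],
  ∂[0,2,3] = [2,3] − [0,3] + [0,2].
The 9×6 boundary matrix has rank 5 and Smith normal form diag(1,1,1,1,1).

Reading off H_k = ker ∂_k / im ∂_{k+1}:

  H_0: rank C_0 − rank ∂_1 = 5 − 4 = 1, and the invariant factors of ∂_1 are all 1, so H_0 ≅ Z.
  H_1: rank ker ∂_1 − rank ∂_2 = (9 − 4) − 5 = 0, and the invariant factors of ∂_2 are all 1, so H_1 ≅ 0.
  H_2: rank ker ∂_2 − rank ∂_3 = (6 − 5) − 0 = 1, and there is no ∂_3, so H_2 ≅ Z.

As a check, the Euler characteristic is 5 − 9 + 6 = 2, which agrees with 1 − 0 + 1 = 2.
(K is a triangulation of the 2-sphere S^2.)

Hence the Betti numbers are b_0 = 1, b_1 = 0, b_2 = 1.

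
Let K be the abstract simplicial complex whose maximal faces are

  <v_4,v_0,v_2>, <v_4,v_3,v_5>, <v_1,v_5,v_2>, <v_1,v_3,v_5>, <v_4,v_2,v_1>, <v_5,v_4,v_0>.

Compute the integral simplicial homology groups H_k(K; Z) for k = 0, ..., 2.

Fix the vertex order v_0 < v_1 < v_2 < v_3 < v_4 < v_5 and write every simplex with vertices in increasing order. Then dim K = 2 and the simplices of K are:

  0-simplices (6): [v_0], [v_1], [v_2], [v_3], [v_4], [v_5]
  1-simplices (12): [v_0,v_2], [v_0,v_4], [v_0,v_5], [v_1,v_2], [v_1,v_3], [v_1,v_4], [v_1,v_5], [v_2,v_4], [v_2,v_5], [v_3,v_4], [v_3,v_5], [v_4,v_5]
  2-simplices (6): [v_0,v_2,v_4], [v_0,v_4,v_5], [v_1,v_2,v_4], [v_1,v_2,v_5], [v_1,v_3,v_5], [v_3,v_4,v_5]

giving chain groups C_0 ≅ Z^6, C_1 ≅ Z^12, C_2 ≅ Z^6.

The boundary map ∂_1: C_1 → C_0 sends each edge [p,q] (with p < q) to q − p. For instance
  ∂[v_0,v_2] = [v_2] − [v_0].
The 6×12 boundary matrix has rank 5 and Smith normal form diag(1,1,1,1,1).

The boundary map ∂_2: C_2 → C_1 acts by ∂[p,q,r] = [q,r] − [p,r] + [p,q]. For instance
  ∂[v_1,v_2,v_5] = [v_2,v_5] − [v_1,v_5] + [v_1,v_2],
  ∂[v_0,v_2,v_4] = [v_2,v_4] − [v_0,v_4] + [v_0,v_2].
The 12×6 boundary matrix has rank 6 and Smith normal form diag(1,1,1,1,1,1).

From H_k ≅ ker(∂_k) / im(∂_{k+1}) we obtain:

  H_0: rank C_0 − rank ∂_1 = 6 − 5 = 1, and the invariant factors of ∂_1 are all 1, so H_0 ≅ Z.
  H_1: rank ker ∂_1 − rank ∂_2 = (12 − 5) − 6 = 1, and the invariant factors of ∂_2 are all 1, so H_1 ≅ Z.
  H_2: rank ker ∂_2 − rank ∂_3 = (6 − 6) − 0 = 0, and there is no ∂_3, so H_2 ≅ 0.

(K is a triangulation of the cylinder S^1 x I.)

H_0 = Z,  H_1 = Z,  H_2 = 0.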